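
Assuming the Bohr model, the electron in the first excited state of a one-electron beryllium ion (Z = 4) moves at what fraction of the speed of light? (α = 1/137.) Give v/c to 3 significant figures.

0.0146

v_n = Zαc/n, so v/c = Zα/n = 4 × 0.00730 / 2 = 0.0146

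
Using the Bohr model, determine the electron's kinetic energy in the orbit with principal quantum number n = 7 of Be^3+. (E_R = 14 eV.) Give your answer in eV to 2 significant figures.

4.6 eV

For a Coulomb orbit the virial theorem gives K = −E_n.
E_n = −E_R·Z²/n², so K = E_R·Z²/n² = 14 × 4²/7² = 4.6 eV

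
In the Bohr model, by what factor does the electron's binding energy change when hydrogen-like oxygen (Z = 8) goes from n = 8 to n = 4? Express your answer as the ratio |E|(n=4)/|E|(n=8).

4

|E| ∝ Z^2 · n^-2; with Z fixed, |E| ∝ n^-2.
|E|(n=4)/|E|(n=8) = (4/8)^-2 = 4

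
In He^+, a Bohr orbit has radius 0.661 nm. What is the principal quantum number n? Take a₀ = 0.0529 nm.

5

r_n = n²a₀/Z ⇒ n² = rZ/a₀ = 0.661 × 2 / 0.0529 ≈ 24.99
n = 5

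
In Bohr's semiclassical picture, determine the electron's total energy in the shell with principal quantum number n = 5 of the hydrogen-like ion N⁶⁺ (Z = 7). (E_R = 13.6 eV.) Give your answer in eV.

-26.7 eV

E_n = −E_R·Z²/n² = −13.6 × 7²/5² = -26.7 eV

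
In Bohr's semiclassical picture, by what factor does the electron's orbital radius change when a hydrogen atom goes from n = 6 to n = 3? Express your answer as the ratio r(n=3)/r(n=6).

1/4

r ∝ Z^-1 · n^2; with Z fixed, r ∝ n^2.
r(n=3)/r(n=6) = (3/6)^2 = 1/4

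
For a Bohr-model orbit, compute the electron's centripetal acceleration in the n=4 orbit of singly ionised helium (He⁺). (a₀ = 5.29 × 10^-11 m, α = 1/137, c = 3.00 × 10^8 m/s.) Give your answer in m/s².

2.83 × 10^21 m/s²

r = n²a₀/Z = 4.23 × 10^-10 m, v = Zαc/n = 1.09 × 10^6 m/s
a = v²/r = (1.09 × 10^6)² / 4.23 × 10^-10 = 2.83 × 10^21 m/s²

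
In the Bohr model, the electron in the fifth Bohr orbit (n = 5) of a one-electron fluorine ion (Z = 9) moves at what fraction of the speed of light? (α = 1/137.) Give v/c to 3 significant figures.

0.0131

v_n = Zαc/n, so v/c = Zα/n = 9 × 0.00730 / 5 = 0.0131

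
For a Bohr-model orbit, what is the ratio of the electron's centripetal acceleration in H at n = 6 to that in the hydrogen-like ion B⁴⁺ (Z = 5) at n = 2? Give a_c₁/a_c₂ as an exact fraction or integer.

1/10125

a_c ∝ Z^3 · n^-4
a_c₁/a_c₂ = (1/5)^3 · (6/2)^-4 = 1/10125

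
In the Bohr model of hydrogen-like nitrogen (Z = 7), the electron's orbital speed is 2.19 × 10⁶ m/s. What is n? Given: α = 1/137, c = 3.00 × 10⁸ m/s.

7

v_n = Zαc/n ⇒ n = Zαc/v = 7 × 0.00730 × 3.00 × 10⁸ / 2.19 × 10⁶ ≈ 7.00
n = 7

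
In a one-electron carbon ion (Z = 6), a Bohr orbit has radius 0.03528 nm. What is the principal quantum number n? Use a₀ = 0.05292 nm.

r_n = n²a₀/Z ⇒ n² = rZ/a₀ = 0.03528 × 6 / 0.05292 ≈ 4.00
n = 2

2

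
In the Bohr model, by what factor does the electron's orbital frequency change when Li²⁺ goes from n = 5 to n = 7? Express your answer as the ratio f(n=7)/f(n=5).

f ∝ Z^2 · n^-3; with Z fixed, f ∝ n^-3.
f(n=7)/f(n=5) = (7/5)^-3 = 125/343

125/343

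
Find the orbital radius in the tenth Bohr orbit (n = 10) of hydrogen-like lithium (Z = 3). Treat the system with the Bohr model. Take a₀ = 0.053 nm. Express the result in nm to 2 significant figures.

1.8 nm

r_n = n²a₀/Z = 10² × 0.053 / 3
    = 100 × 0.053 / 3 = 1.8 nm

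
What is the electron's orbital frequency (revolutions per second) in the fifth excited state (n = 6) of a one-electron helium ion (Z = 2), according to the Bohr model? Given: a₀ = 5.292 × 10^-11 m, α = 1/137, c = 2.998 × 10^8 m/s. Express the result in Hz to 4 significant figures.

1.219 × 10^14 Hz

r = n²a₀/Z = 9.526 × 10^-10 m, v = Zαc/n = 7.294 × 10^5 m/s
f = v/(2πr) = 1.219 × 10^14 Hz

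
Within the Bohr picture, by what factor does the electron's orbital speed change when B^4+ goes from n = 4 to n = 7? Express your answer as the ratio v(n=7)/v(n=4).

v ∝ Z^1 · n^-1; with Z fixed, v ∝ n^-1.
v(n=7)/v(n=4) = (7/4)^-1 = 4/7

4/7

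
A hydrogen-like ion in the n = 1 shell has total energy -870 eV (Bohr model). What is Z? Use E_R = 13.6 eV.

8

E_n = −E_R Z²/n² ⇒ Z² = −E_n n²/E_R = 870 × 1² / 13.6 ≈ 63.97
Z = 8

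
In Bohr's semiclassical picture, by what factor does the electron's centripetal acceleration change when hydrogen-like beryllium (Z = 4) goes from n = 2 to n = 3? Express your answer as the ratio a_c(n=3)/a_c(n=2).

a_c ∝ Z^3 · n^-4; with Z fixed, a_c ∝ n^-4.
a_c(n=3)/a_c(n=2) = (3/2)^-4 = 16/81

16/81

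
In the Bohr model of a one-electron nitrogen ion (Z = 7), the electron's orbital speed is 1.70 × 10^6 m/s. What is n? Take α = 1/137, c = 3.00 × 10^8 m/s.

v_n = Zαc/n ⇒ n = Zαc/v = 7 × 0.00730 × 3.00 × 10^8 / 1.70 × 10^6 ≈ 9.02
n = 9

9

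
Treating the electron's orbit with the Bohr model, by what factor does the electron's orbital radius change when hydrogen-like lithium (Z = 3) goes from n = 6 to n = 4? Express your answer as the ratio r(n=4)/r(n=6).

r ∝ Z^-1 · n^2; with Z fixed, r ∝ n^2.
r(n=4)/r(n=6) = (4/6)^2 = 4/9

4/9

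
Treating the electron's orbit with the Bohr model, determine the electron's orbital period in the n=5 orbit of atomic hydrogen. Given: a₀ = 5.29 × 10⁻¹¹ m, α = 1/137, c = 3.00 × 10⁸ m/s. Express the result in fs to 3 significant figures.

r = n²a₀/Z = 5²·5.29 × 10⁻¹¹/1 = 1.32 × 10⁻⁹ m
v = Zαc/n = 1·0.00730·3.00 × 10⁸/5 = 4.38 × 10⁵ m/s
T = 2πr/v = 1.90 × 10⁻¹⁴ s = 19.0 fs

19.0 fs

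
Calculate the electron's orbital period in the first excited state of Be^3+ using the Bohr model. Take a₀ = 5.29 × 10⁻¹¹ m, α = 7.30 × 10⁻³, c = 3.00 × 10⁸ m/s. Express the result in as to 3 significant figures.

r = n²a₀/Z = 2²·5.29 × 10⁻¹¹/4 = 5.29 × 10⁻¹¹ m
v = Zαc/n = 4·0.00730·3.00 × 10⁸/2 = 4.38 × 10⁶ m/s
T = 2πr/v = 7.59 × 10⁻¹⁷ s = 75.9 as

75.9 as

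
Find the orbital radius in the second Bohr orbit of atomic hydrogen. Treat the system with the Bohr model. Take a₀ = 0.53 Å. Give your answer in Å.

r_n = n²a₀/Z = 2² × 0.53 / 1
    = 4 × 0.53 / 1 = 2.1 Å

2.1 Å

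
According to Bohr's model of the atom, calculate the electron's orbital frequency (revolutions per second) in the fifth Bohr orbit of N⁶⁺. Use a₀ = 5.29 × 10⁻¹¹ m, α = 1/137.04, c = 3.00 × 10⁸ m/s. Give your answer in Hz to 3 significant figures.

r = n²a₀/Z = 1.89 × 10⁻¹⁰ m, v = Zαc/n = 3.06 × 10⁶ m/s
f = v/(2πr) = 2.58 × 10¹⁵ Hz

2.58 × 10¹⁵ Hz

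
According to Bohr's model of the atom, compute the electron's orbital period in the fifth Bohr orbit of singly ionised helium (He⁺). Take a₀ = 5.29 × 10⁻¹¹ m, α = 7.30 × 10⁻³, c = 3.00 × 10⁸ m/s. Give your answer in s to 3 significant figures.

4.74 × 10⁻¹⁵ s

r = n²a₀/Z = 5²·5.29 × 10⁻¹¹/2 = 6.61 × 10⁻¹⁰ m
v = Zαc/n = 2·0.00730·3.00 × 10⁸/5 = 8.76 × 10⁵ m/s
T = 2πr/v = 4.74 × 10⁻¹⁵ s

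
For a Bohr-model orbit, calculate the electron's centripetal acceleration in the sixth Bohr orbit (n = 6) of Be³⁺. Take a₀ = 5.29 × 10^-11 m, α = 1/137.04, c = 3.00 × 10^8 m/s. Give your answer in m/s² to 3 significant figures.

r = n²a₀/Z = 4.76 × 10^-10 m, v = Zαc/n = 1.46 × 10^6 m/s
a = v²/r = (1.46 × 10^6)² / 4.76 × 10^-10 = 4.47 × 10^21 m/s²

4.47 × 10^21 m/s²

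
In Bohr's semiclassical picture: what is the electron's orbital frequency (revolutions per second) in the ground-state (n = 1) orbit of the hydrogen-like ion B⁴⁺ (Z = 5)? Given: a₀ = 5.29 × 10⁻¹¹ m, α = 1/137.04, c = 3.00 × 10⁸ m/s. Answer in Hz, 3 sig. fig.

1.65 × 10¹⁷ Hz

r = n²a₀/Z = 1.06 × 10⁻¹¹ m, v = Zαc/n = 1.09 × 10⁷ m/s
f = v/(2πr) = 1.65 × 10¹⁷ Hz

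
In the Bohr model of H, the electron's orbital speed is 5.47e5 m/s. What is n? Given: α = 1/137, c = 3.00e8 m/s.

4

v_n = Zαc/n ⇒ n = Zαc/v = 1 × 0.00730 × 3.00e8 / 5.47e5 ≈ 4.00
n = 4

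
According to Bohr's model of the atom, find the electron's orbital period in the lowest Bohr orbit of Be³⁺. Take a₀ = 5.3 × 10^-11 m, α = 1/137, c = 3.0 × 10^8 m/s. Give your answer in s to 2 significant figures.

r = n²a₀/Z = 1²·5.3 × 10^-11/4 = 1.3 × 10^-11 m
v = Zαc/n = 4·0.0073·3.0 × 10^8/1 = 8.8 × 10^6 m/s
T = 2πr/v = 9.5 × 10^-18 s

9.5 × 10^-18 s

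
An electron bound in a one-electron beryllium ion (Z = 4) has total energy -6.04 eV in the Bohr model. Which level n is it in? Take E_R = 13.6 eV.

E_n = −E_R Z²/n² ⇒ n² = E_R Z²/(−E_n) = 13.6 × 4² / 6.04 ≈ 36.03
n = 6

6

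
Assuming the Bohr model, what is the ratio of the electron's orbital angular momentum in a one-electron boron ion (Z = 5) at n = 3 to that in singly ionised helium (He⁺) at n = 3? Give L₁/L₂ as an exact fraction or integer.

1

L = nℏ is independent of Z.
L₁/L₂ = n₁/n₂ = 3/3 = 1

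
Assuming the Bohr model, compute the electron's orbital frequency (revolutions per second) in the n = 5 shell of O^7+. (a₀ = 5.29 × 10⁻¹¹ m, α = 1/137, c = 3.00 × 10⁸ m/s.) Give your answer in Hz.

3.37 × 10¹⁵ Hz

r = n²a₀/Z = 1.65 × 10⁻¹⁰ m, v = Zαc/n = 3.50 × 10⁶ m/s
f = v/(2πr) = 3.37 × 10¹⁵ Hz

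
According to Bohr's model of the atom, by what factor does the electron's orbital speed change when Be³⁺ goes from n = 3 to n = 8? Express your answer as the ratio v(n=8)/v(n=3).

3/8

v ∝ Z^1 · n^-1; with Z fixed, v ∝ n^-1.
v(n=8)/v(n=3) = (8/3)^-1 = 3/8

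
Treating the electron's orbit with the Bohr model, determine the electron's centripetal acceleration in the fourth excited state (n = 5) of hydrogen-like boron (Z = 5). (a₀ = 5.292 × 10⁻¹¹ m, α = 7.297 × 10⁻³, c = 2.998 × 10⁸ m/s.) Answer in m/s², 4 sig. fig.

r = n²a₀/Z = 2.646 × 10⁻¹⁰ m, v = Zαc/n = 2.188 × 10⁶ m/s
a = v²/r = (2.188 × 10⁶)² / 2.646 × 10⁻¹⁰ = 1.809 × 10²² m/s²

1.809 × 10²² m/s²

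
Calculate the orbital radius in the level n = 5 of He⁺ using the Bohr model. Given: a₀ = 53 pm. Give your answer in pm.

660 pm

r_n = n²a₀/Z = 5² × 53 / 2
    = 25 × 53 / 2 = 660 pm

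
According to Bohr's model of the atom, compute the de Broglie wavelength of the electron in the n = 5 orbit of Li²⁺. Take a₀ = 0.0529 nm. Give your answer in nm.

The Bohr quantisation condition is nλ = 2πr_n.
r_n = n²a₀/Z = 0.441 nm
λ = 2πr_n/n = 2π·0.441/5 = 0.554 nm

0.554 nm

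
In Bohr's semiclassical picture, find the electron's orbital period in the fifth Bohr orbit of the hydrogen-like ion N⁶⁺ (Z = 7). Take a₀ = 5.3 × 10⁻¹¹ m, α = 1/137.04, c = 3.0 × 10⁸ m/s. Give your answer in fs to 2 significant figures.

0.39 fs

r = n²a₀/Z = 5²·5.3 × 10⁻¹¹/7 = 1.9 × 10⁻¹⁰ m
v = Zαc/n = 7·0.0073·3.0 × 10⁸/5 = 3.1 × 10⁶ m/s
T = 2πr/v = 3.9 × 10⁻¹⁶ s = 0.39 fs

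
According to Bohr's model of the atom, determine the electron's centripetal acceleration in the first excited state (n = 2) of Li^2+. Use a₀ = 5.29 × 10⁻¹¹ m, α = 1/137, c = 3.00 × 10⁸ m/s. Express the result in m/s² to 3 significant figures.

r = n²a₀/Z = 7.05 × 10⁻¹¹ m, v = Zαc/n = 3.28 × 10⁶ m/s
a = v²/r = (3.28 × 10⁶)² / 7.05 × 10⁻¹¹ = 1.53 × 10²³ m/s²

1.53 × 10²³ m/s²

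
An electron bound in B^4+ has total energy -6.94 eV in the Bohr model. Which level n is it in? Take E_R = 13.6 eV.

E_n = −E_R Z²/n² ⇒ n² = E_R Z²/(−E_n) = 13.6 × 5² / 6.94 ≈ 48.99
n = 7

7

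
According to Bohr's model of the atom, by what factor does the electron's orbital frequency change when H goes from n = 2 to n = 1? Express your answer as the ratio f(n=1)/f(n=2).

f ∝ Z^2 · n^-3; with Z fixed, f ∝ n^-3.
f(n=1)/f(n=2) = (1/2)^-3 = 8

8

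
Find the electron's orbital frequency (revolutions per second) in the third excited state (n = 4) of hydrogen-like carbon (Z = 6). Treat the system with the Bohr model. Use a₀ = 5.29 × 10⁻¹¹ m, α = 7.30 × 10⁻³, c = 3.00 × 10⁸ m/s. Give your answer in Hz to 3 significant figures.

3.71 × 10¹⁵ Hz

r = n²a₀/Z = 1.41 × 10⁻¹⁰ m, v = Zαc/n = 3.29 × 10⁶ m/s
f = v/(2πr) = 3.71 × 10¹⁵ Hz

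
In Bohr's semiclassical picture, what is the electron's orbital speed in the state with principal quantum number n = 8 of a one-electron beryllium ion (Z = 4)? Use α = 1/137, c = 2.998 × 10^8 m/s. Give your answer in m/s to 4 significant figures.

v_n = Zαc/n = 4 × 0.007299 × 2.998 × 10^8 / 8
    = 1.094 × 10^6 m/s

1.094 × 10^6 m/s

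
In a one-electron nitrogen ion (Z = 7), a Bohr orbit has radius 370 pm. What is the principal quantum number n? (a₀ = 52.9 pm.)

r_n = n²a₀/Z ⇒ n² = rZ/a₀ = 370 × 7 / 52.9 ≈ 48.96
n = 7

7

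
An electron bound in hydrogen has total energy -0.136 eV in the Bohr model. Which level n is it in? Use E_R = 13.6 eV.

10

E_n = −E_R Z²/n² ⇒ n² = E_R Z²/(−E_n) = 13.6 × 1² / 0.136 ≈ 100.00
n = 10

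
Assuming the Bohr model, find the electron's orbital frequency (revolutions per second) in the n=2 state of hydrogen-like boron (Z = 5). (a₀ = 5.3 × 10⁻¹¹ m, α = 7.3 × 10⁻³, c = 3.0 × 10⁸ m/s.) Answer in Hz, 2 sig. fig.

2.1 × 10¹⁶ Hz

r = n²a₀/Z = 4.2 × 10⁻¹¹ m, v = Zαc/n = 5.5 × 10⁶ m/s
f = v/(2πr) = 2.1 × 10¹⁶ Hz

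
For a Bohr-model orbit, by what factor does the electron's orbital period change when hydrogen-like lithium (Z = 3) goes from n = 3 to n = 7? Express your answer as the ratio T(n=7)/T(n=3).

343/27

T ∝ Z^-2 · n^3; with Z fixed, T ∝ n^3.
T(n=7)/T(n=3) = (7/3)^3 = 343/27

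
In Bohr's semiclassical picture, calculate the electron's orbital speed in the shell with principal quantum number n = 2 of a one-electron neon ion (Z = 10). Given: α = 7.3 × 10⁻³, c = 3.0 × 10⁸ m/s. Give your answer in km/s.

v_n = Zαc/n = 10 × 0.0073 × 3.0 × 10⁸ / 2
    = 1.1 × 10⁴ km/s

1.1 × 10⁴ km/s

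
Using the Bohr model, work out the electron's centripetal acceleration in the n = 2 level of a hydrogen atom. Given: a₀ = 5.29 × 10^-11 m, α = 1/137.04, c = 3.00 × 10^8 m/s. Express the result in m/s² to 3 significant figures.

5.66 × 10^21 m/s²

r = n²a₀/Z = 2.12 × 10^-10 m, v = Zαc/n = 1.09 × 10^6 m/s
a = v²/r = (1.09 × 10^6)² / 2.12 × 10^-10 = 5.66 × 10^21 m/s²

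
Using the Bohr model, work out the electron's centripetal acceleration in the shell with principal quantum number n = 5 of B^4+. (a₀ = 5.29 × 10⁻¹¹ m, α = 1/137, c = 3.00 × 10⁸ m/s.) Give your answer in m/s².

1.81 × 10²² m/s²

r = n²a₀/Z = 2.64 × 10⁻¹⁰ m, v = Zαc/n = 2.19 × 10⁶ m/s
a = v²/r = (2.19 × 10⁶)² / 2.64 × 10⁻¹⁰ = 1.81 × 10²² m/s²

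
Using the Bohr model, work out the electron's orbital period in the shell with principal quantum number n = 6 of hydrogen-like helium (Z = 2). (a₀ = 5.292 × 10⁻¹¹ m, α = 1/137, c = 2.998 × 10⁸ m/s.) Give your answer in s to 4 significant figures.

r = n²a₀/Z = 6²·5.292 × 10⁻¹¹/2 = 9.526 × 10⁻¹⁰ m
v = Zαc/n = 2·0.007299·2.998 × 10⁸/6 = 7.294 × 10⁵ m/s
T = 2πr/v = 8.205 × 10⁻¹⁵ s

8.205 × 10⁻¹⁵ s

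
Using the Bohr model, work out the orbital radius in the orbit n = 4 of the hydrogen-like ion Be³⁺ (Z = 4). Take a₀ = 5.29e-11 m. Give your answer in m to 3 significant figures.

r_n = n²a₀/Z = 4² × 5.29e-11 / 4
    = 16 × 5.29e-11 / 4 = 2.12e-10 m

2.12e-10 m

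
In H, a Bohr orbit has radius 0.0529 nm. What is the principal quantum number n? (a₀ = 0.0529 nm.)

1

r_n = n²a₀/Z ⇒ n² = rZ/a₀ = 0.0529 × 1 / 0.0529 ≈ 1.00
n = 1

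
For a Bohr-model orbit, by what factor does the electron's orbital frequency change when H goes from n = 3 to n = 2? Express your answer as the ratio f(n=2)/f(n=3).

27/8

f ∝ Z^2 · n^-3; with Z fixed, f ∝ n^-3.
f(n=2)/f(n=3) = (2/3)^-3 = 27/8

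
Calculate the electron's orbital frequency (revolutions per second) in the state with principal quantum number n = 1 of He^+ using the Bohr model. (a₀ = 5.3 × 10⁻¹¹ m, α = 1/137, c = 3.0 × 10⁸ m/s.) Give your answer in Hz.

r = n²a₀/Z = 2.6 × 10⁻¹¹ m, v = Zαc/n = 4.4 × 10⁶ m/s
f = v/(2πr) = 2.6 × 10¹⁶ Hz

2.6 × 10¹⁶ Hz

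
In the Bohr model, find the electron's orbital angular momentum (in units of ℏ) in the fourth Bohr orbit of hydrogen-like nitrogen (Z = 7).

L_n = nℏ, so L/ℏ = n = 4.

4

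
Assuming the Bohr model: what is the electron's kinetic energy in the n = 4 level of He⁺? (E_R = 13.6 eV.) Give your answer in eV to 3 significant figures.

For a Coulomb orbit the virial theorem gives K = −E_n.
E_n = −E_R·Z²/n², so K = E_R·Z²/n² = 13.6 × 2²/4² = 3.40 eV

3.40 eV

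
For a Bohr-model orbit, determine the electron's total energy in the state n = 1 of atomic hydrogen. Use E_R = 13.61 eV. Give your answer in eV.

E_n = −E_R·Z²/n² = −13.61 × 1²/1² = -13.61 eV

-13.61 eV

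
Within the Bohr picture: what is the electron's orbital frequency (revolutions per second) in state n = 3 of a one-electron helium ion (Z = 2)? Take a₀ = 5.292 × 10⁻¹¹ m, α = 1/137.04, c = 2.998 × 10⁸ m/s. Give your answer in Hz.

9.747 × 10¹⁴ Hz

r = n²a₀/Z = 2.381 × 10⁻¹⁰ m, v = Zαc/n = 1.458 × 10⁶ m/s
f = v/(2πr) = 9.747 × 10¹⁴ Hz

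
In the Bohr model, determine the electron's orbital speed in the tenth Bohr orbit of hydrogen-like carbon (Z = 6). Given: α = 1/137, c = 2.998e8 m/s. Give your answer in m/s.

1.313e6 m/s

v_n = Zαc/n = 6 × 0.007299 × 2.998e8 / 10
    = 1.313e6 m/s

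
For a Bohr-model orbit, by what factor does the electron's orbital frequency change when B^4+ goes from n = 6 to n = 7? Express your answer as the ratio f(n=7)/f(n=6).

216/343

f ∝ Z^2 · n^-3; with Z fixed, f ∝ n^-3.
f(n=7)/f(n=6) = (7/6)^-3 = 216/343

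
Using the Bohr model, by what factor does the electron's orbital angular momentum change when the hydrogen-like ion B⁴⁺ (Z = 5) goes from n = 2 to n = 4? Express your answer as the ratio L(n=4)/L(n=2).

2

L = nℏ depends only on n, so L ∝ n.
L(n=4)/L(n=2) = (4/2)^1 = 2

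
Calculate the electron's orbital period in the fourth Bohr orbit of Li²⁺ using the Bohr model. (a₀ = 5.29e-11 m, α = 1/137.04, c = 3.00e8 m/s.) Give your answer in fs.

1.08 fs

r = n²a₀/Z = 4²·5.29e-11/3 = 2.82e-10 m
v = Zαc/n = 3·0.00730·3.00e8/4 = 1.64e6 m/s
T = 2πr/v = 1.08e-15 s = 1.08 fs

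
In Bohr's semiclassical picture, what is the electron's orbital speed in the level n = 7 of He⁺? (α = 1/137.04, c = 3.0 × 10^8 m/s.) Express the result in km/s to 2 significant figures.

630 km/s

v_n = Zαc/n = 2 × 0.0073 × 3.0 × 10^8 / 7
    = 630 km/s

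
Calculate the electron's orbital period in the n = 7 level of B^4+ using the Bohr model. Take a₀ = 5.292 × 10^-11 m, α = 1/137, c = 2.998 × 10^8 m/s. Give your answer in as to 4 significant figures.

r = n²a₀/Z = 7²·5.292 × 10^-11/5 = 5.186 × 10^-10 m
v = Zαc/n = 5·0.007299·2.998 × 10^8/7 = 1.563 × 10^6 m/s
T = 2πr/v = 2.085 × 10^-15 s = 2085 as

2085 as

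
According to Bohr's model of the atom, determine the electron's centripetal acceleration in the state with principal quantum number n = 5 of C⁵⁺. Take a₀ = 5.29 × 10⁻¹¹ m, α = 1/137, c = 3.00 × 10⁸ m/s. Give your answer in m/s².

3.13 × 10²² m/s²

r = n²a₀/Z = 2.20 × 10⁻¹⁰ m, v = Zαc/n = 2.63 × 10⁶ m/s
a = v²/r = (2.63 × 10⁶)² / 2.20 × 10⁻¹⁰ = 3.13 × 10²² m/s²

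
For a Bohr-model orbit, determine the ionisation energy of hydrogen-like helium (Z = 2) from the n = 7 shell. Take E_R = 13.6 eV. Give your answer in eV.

1.11 eV

E_n = −E_R·Z²/n² = −13.6 × 2²/7² eV = -1.11 eV
Ionisation energy = −E_n = 1.11 eV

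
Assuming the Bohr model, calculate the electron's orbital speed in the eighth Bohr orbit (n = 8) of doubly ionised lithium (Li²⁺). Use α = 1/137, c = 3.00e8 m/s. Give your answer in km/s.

v_n = Zαc/n = 3 × 0.00730 × 3.00e8 / 8
    = 821 km/s

821 km/s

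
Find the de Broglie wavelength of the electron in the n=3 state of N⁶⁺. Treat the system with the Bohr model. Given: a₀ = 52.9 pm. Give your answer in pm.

The Bohr quantisation condition is nλ = 2πr_n.
r_n = n²a₀/Z = 68.0 pm
λ = 2πr_n/n = 2π·68.0/3 = 142 pm

142 pm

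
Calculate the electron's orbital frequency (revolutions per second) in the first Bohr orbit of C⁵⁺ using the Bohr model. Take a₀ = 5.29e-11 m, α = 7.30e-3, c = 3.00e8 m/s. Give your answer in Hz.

r = n²a₀/Z = 8.82e-12 m, v = Zαc/n = 1.31e7 m/s
f = v/(2πr) = 2.37e17 Hz

2.37e17 Hz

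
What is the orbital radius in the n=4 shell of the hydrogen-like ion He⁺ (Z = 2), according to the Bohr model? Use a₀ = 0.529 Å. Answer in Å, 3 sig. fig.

4.23 Å

r_n = n²a₀/Z = 4² × 0.529 / 2
    = 16 × 0.529 / 2 = 4.23 Å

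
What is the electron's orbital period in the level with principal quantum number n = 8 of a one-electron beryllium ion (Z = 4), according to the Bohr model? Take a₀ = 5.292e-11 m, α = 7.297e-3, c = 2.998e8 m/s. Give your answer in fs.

4.864 fs

r = n²a₀/Z = 8²·5.292e-11/4 = 8.467e-10 m
v = Zαc/n = 4·0.007297·2.998e8/8 = 1.094e6 m/s
T = 2πr/v = 4.864e-15 s = 4.864 fs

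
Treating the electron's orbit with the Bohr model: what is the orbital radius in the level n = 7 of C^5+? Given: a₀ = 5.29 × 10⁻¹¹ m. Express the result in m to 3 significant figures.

4.32 × 10⁻¹⁰ m

r_n = n²a₀/Z = 7² × 5.29 × 10⁻¹¹ / 6
    = 49 × 5.29 × 10⁻¹¹ / 6 = 4.32 × 10⁻¹⁰ m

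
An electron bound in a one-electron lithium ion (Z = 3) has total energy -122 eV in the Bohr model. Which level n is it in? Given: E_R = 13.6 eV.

E_n = −E_R Z²/n² ⇒ n² = E_R Z²/(−E_n) = 13.6 × 3² / 122 ≈ 1.00
n = 1

1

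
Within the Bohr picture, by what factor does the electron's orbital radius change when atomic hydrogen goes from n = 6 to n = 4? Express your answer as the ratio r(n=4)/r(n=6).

r ∝ Z^-1 · n^2; with Z fixed, r ∝ n^2.
r(n=4)/r(n=6) = (4/6)^2 = 4/9

4/9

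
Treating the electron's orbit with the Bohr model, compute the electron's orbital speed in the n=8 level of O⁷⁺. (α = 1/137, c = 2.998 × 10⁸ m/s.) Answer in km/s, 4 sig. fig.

v_n = Zαc/n = 8 × 0.007299 × 2.998 × 10⁸ / 8
    = 2188 km/s

2188 km/s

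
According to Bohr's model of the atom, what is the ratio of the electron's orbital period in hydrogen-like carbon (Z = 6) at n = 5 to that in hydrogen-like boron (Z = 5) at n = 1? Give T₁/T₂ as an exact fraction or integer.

3125/36

T ∝ Z^-2 · n^3
T₁/T₂ = (6/5)^-2 · (5/1)^3 = 3125/36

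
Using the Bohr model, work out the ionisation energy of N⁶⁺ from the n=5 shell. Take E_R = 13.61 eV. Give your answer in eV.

26.68 eV

E_n = −E_R·Z²/n² = −13.61 × 7²/5² eV = -26.68 eV
Ionisation energy = −E_n = 26.68 eV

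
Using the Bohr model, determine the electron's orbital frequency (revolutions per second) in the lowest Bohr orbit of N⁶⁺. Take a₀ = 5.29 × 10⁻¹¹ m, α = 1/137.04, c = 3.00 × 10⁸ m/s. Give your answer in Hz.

r = n²a₀/Z = 7.56 × 10⁻¹² m, v = Zαc/n = 1.53 × 10⁷ m/s
f = v/(2πr) = 3.23 × 10¹⁷ Hz

3.23 × 10¹⁷ Hz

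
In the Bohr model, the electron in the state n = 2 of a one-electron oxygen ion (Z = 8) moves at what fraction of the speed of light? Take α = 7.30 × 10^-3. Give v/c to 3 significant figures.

v_n = Zαc/n, so v/c = Zα/n = 8 × 0.00730 / 2 = 0.0292

0.0292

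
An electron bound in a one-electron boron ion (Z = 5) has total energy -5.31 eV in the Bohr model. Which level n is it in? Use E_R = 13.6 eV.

8

E_n = −E_R Z²/n² ⇒ n² = E_R Z²/(−E_n) = 13.6 × 5² / 5.31 ≈ 64.03
n = 8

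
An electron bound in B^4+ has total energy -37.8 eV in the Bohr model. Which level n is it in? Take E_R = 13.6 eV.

E_n = −E_R Z²/n² ⇒ n² = E_R Z²/(−E_n) = 13.6 × 5² / 37.8 ≈ 8.99
n = 3

3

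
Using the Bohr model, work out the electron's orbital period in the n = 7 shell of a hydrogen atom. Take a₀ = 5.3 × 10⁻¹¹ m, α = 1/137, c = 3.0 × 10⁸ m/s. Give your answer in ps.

0.052 ps

r = n²a₀/Z = 7²·5.3 × 10⁻¹¹/1 = 2.6 × 10⁻⁹ m
v = Zαc/n = 1·0.0073·3.0 × 10⁸/7 = 3.1 × 10⁵ m/s
T = 2πr/v = 5.2 × 10⁻¹⁴ s = 0.052 ps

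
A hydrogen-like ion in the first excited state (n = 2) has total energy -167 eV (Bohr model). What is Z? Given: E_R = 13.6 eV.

7

E_n = −E_R Z²/n² ⇒ Z² = −E_n n²/E_R = 167 × 2² / 13.6 ≈ 49.12
Z = 7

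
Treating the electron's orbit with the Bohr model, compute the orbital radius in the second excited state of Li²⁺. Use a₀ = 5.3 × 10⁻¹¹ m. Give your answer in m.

1.6 × 10⁻¹⁰ m

r_n = n²a₀/Z = 3² × 5.3 × 10⁻¹¹ / 3
    = 9 × 5.3 × 10⁻¹¹ / 3 = 1.6 × 10⁻¹⁰ m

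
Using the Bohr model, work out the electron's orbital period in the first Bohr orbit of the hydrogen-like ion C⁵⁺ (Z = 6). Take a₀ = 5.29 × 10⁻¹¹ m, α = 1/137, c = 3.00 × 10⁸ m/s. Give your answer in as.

4.22 as

r = n²a₀/Z = 1²·5.29 × 10⁻¹¹/6 = 8.82 × 10⁻¹² m
v = Zαc/n = 6·0.00730·3.00 × 10⁸/1 = 1.31 × 10⁷ m/s
T = 2πr/v = 4.22 × 10⁻¹⁸ s = 4.22 as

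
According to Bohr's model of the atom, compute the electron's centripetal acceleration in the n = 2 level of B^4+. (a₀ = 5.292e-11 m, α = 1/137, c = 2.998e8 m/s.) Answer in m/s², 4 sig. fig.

r = n²a₀/Z = 4.234e-11 m, v = Zαc/n = 5.471e6 m/s
a = v²/r = (5.471e6)² / 4.234e-11 = 7.070e23 m/s²

7.070e23 m/s²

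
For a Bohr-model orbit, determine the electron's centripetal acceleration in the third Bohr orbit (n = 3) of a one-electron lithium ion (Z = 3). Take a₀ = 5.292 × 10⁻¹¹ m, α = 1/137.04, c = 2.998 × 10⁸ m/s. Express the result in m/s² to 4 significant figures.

3.015 × 10²² m/s²

r = n²a₀/Z = 1.588 × 10⁻¹⁰ m, v = Zαc/n = 2.188 × 10⁶ m/s
a = v²/r = (2.188 × 10⁶)² / 1.588 × 10⁻¹⁰ = 3.015 × 10²² m/s²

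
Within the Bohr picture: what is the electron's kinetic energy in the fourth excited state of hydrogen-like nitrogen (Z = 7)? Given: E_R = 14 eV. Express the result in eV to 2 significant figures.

For a Coulomb orbit the virial theorem gives K = −E_n.
E_n = −E_R·Z²/n², so K = E_R·Z²/n² = 14 × 7²/5² = 27 eV

27 eV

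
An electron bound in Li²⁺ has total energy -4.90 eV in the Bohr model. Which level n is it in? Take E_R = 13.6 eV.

E_n = −E_R Z²/n² ⇒ n² = E_R Z²/(−E_n) = 13.6 × 3² / 4.90 ≈ 24.98
n = 5

5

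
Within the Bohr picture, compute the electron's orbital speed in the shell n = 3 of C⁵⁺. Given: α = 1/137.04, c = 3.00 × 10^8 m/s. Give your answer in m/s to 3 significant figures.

4.38 × 10^6 m/s

v_n = Zαc/n = 6 × 0.00730 × 3.00 × 10^8 / 3
    = 4.38 × 10^6 m/s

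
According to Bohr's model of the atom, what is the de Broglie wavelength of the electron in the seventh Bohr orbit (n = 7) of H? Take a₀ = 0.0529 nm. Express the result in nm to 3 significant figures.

The Bohr quantisation condition is nλ = 2πr_n.
r_n = n²a₀/Z = 2.59 nm
λ = 2πr_n/n = 2π·2.59/7 = 2.33 nm

2.33 nm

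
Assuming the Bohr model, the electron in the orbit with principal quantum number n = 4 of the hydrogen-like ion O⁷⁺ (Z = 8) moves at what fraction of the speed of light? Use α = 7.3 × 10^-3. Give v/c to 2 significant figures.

v_n = Zαc/n, so v/c = Zα/n = 8 × 0.0073 / 4 = 0.015

0.015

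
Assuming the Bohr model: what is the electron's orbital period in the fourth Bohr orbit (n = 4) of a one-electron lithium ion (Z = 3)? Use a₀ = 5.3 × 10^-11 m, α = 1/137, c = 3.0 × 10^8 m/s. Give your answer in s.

r = n²a₀/Z = 4²·5.3 × 10^-11/3 = 2.8 × 10^-10 m
v = Zαc/n = 3·0.0073·3.0 × 10^8/4 = 1.6 × 10^6 m/s
T = 2πr/v = 1.1 × 10^-15 s

1.1 × 10^-15 s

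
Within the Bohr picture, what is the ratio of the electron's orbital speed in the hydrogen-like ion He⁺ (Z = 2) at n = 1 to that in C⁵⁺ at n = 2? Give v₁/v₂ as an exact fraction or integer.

2/3

v ∝ Z^1 · n^-1
v₁/v₂ = (2/6)^1 · (1/2)^-1 = 2/3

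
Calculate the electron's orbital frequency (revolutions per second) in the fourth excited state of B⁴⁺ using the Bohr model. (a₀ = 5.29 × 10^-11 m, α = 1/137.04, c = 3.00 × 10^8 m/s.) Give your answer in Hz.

r = n²a₀/Z = 2.64 × 10^-10 m, v = Zαc/n = 2.19 × 10^6 m/s
f = v/(2πr) = 1.32 × 10^15 Hz

1.32 × 10^15 Hz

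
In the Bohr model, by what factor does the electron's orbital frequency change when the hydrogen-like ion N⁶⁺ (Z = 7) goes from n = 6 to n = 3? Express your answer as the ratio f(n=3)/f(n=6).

8

f ∝ Z^2 · n^-3; with Z fixed, f ∝ n^-3.
f(n=3)/f(n=6) = (3/6)^-3 = 8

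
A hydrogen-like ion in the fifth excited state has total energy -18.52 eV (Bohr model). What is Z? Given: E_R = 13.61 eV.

E_n = −E_R Z²/n² ⇒ Z² = −E_n n²/E_R = 18.52 × 6² / 13.61 ≈ 48.99
Z = 7

7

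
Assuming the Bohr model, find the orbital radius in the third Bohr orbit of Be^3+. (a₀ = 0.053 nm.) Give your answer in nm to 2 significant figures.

0.12 nm

r_n = n²a₀/Z = 3² × 0.053 / 4
    = 9 × 0.053 / 4 = 0.12 nm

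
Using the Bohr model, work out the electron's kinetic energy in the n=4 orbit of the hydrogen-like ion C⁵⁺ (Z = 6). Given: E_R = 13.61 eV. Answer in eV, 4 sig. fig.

30.62 eV

For a Coulomb orbit the virial theorem gives K = −E_n.
E_n = −E_R·Z²/n², so K = E_R·Z²/n² = 13.61 × 6²/4² = 30.62 eV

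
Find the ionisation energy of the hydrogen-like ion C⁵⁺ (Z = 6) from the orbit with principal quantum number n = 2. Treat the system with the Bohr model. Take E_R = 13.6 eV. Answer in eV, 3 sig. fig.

122 eV

E_n = −E_R·Z²/n² = −13.6 × 6²/2² eV = -122 eV
Ionisation energy = −E_n = 122 eV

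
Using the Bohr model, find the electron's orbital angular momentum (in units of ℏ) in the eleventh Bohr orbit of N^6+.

11

L_n = nℏ, so L/ℏ = n = 11.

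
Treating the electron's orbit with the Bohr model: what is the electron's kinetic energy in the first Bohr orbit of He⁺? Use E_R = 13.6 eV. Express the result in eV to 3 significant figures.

For a Coulomb orbit the virial theorem gives K = −E_n.
E_n = −E_R·Z²/n², so K = E_R·Z²/n² = 13.6 × 2²/1² = 54.4 eV

54.4 eV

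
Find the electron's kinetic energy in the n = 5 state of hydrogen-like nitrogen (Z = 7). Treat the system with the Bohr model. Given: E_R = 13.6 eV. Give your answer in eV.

26.7 eV

For a Coulomb orbit the virial theorem gives K = −E_n.
E_n = −E_R·Z²/n², so K = E_R·Z²/n² = 13.6 × 7²/5² = 26.7 eV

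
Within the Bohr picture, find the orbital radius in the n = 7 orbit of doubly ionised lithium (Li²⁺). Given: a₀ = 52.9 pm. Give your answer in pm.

864 pm

r_n = n²a₀/Z = 7² × 52.9 / 3
    = 49 × 52.9 / 3 = 864 pm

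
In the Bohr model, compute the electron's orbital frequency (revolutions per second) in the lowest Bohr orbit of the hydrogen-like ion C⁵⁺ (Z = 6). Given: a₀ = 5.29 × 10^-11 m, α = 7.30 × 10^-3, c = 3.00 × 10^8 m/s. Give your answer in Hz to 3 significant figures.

r = n²a₀/Z = 8.82 × 10^-12 m, v = Zαc/n = 1.31 × 10^7 m/s
f = v/(2πr) = 2.37 × 10^17 Hz

2.37 × 10^17 Hz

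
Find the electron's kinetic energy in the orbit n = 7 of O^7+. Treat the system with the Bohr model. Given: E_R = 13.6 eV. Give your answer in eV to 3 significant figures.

For a Coulomb orbit the virial theorem gives K = −E_n.
E_n = −E_R·Z²/n², so K = E_R·Z²/n² = 13.6 × 8²/7² = 17.8 eV

17.8 eV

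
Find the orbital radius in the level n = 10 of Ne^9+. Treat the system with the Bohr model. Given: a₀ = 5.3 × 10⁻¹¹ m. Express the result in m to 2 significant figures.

r_n = n²a₀/Z = 10² × 5.3 × 10⁻¹¹ / 10
    = 100 × 5.3 × 10⁻¹¹ / 10 = 5.3 × 10⁻¹⁰ m

5.3 × 10⁻¹⁰ m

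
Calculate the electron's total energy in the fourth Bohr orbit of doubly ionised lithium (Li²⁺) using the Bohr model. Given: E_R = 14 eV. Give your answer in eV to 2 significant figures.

-7.9 eV

E_n = −E_R·Z²/n² = −14 × 3²/4² = -7.9 eV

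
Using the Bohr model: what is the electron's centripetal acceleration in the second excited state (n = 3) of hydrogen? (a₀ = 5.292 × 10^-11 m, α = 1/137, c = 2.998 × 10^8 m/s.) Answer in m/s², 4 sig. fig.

r = n²a₀/Z = 4.763 × 10^-10 m, v = Zαc/n = 7.294 × 10^5 m/s
a = v²/r = (7.294 × 10^5)² / 4.763 × 10^-10 = 1.117 × 10^21 m/s²

1.117 × 10^21 m/s²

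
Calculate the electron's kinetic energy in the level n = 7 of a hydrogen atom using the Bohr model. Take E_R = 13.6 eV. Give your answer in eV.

For a Coulomb orbit the virial theorem gives K = −E_n.
E_n = −E_R·Z²/n², so K = E_R·Z²/n² = 13.6 × 1²/7² = 0.278 eV

0.278 eV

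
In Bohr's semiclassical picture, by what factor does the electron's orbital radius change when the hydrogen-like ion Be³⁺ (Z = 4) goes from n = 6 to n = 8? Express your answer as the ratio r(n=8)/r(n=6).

r ∝ Z^-1 · n^2; with Z fixed, r ∝ n^2.
r(n=8)/r(n=6) = (8/6)^2 = 16/9

16/9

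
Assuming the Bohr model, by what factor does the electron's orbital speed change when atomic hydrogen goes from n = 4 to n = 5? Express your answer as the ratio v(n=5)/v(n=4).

v ∝ Z^1 · n^-1; with Z fixed, v ∝ n^-1.
v(n=5)/v(n=4) = (5/4)^-1 = 4/5

4/5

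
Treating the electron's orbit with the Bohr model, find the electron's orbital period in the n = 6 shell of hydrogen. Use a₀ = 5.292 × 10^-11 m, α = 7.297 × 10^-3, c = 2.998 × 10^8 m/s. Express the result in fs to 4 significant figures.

32.83 fs

r = n²a₀/Z = 6²·5.292 × 10^-11/1 = 1.905 × 10^-9 m
v = Zαc/n = 1·0.007297·2.998 × 10^8/6 = 3.646 × 10^5 m/s
T = 2πr/v = 3.283 × 10^-14 s = 32.83 fs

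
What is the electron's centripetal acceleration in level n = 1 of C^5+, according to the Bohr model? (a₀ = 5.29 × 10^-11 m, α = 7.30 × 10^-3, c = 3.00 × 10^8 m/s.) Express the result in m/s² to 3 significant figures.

1.96 × 10^25 m/s²

r = n²a₀/Z = 8.82 × 10^-12 m, v = Zαc/n = 1.31 × 10^7 m/s
a = v²/r = (1.31 × 10^7)² / 8.82 × 10^-12 = 1.96 × 10^25 m/s²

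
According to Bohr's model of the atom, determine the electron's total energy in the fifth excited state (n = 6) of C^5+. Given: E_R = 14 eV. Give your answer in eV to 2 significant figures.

E_n = −E_R·Z²/n² = −14 × 6²/6² = -14 eV

-14 eV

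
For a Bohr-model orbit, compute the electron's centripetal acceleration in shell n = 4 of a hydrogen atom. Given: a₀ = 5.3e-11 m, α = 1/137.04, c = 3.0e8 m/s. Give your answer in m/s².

r = n²a₀/Z = 8.5e-10 m, v = Zαc/n = 5.5e5 m/s
a = v²/r = (5.5e5)² / 8.5e-10 = 3.5e20 m/s²

3.5e20 m/s²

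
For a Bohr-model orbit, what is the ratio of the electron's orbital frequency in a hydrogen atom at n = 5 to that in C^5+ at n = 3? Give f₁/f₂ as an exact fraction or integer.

f ∝ Z^2 · n^-3
f₁/f₂ = (1/6)^2 · (5/3)^-3 = 3/500

3/500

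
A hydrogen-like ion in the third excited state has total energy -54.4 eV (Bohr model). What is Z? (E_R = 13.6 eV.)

8

E_n = −E_R Z²/n² ⇒ Z² = −E_n n²/E_R = 54.4 × 4² / 13.6 ≈ 64.00
Z = 8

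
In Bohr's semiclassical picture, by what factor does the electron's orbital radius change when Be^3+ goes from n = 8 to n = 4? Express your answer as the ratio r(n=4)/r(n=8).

r ∝ Z^-1 · n^2; with Z fixed, r ∝ n^2.
r(n=4)/r(n=8) = (4/8)^2 = 1/4

1/4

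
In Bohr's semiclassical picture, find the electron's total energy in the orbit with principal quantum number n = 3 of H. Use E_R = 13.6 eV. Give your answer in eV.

-1.51 eV

E_n = −E_R·Z²/n² = −13.6 × 1²/3² = -1.51 eV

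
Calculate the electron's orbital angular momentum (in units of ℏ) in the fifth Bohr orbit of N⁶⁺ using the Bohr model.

L_n = nℏ, so L/ℏ = n = 5.

5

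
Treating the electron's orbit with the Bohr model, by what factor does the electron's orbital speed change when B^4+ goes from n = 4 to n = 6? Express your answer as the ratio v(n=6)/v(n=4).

v ∝ Z^1 · n^-1; with Z fixed, v ∝ n^-1.
v(n=6)/v(n=4) = (6/4)^-1 = 2/3

2/3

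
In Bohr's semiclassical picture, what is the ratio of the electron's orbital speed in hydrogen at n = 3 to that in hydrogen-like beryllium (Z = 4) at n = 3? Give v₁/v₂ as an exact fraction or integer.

v ∝ Z^1 · n^-1
v₁/v₂ = (1/4)^1 · (3/3)^-1 = 1/4

1/4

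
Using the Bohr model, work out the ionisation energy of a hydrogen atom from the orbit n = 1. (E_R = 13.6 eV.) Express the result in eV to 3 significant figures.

E_n = −E_R·Z²/n² = −13.6 × 1²/1² eV = -13.6 eV
Ionisation energy = −E_n = 13.6 eV

13.6 eV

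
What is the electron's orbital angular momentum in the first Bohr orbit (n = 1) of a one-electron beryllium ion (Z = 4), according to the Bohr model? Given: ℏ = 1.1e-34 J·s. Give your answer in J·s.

L_n = nℏ = 1 × 1.1e-34 = 1.1e-34 J·s

1.1e-34 J·s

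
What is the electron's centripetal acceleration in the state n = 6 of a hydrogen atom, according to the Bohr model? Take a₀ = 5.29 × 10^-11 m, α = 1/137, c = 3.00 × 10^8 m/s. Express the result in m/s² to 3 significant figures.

r = n²a₀/Z = 1.90 × 10^-9 m, v = Zαc/n = 3.65 × 10^5 m/s
a = v²/r = (3.65 × 10^5)² / 1.90 × 10^-9 = 6.99 × 10^19 m/s²

6.99 × 10^19 m/s²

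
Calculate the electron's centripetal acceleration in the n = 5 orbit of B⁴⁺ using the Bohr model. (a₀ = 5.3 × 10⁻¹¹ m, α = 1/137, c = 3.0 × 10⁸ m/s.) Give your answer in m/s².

r = n²a₀/Z = 2.6 × 10⁻¹⁰ m, v = Zαc/n = 2.2 × 10⁶ m/s
a = v²/r = (2.2 × 10⁶)² / 2.6 × 10⁻¹⁰ = 1.8 × 10²² m/s²

1.8 × 10²² m/s²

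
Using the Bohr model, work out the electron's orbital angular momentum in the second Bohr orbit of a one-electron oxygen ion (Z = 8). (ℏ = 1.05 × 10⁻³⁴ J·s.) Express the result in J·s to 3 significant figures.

L_n = nℏ = 2 × 1.05 × 10⁻³⁴ = 2.10 × 10⁻³⁴ J·s

2.10 × 10⁻³⁴ J·s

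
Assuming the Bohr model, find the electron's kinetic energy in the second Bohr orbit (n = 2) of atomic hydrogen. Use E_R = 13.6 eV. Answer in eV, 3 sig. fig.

3.40 eV

For a Coulomb orbit the virial theorem gives K = −E_n.
E_n = −E_R·Z²/n², so K = E_R·Z²/n² = 13.6 × 1²/2² = 3.40 eV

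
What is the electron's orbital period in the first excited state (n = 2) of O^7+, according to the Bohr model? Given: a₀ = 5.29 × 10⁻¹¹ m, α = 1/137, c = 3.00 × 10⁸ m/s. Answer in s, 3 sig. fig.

1.90 × 10⁻¹⁷ s

r = n²a₀/Z = 2²·5.29 × 10⁻¹¹/8 = 2.65 × 10⁻¹¹ m
v = Zαc/n = 8·0.00730·3.00 × 10⁸/2 = 8.76 × 10⁶ m/s
T = 2πr/v = 1.90 × 10⁻¹⁷ s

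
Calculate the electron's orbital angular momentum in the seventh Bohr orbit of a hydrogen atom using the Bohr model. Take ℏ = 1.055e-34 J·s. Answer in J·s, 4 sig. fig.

L_n = nℏ = 7 × 1.055e-34 = 7.385e-34 J·s

7.385e-34 J·s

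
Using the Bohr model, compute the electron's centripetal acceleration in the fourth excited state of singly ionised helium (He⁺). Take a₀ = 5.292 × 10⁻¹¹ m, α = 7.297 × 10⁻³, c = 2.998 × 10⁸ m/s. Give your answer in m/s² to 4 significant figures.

r = n²a₀/Z = 6.615 × 10⁻¹⁰ m, v = Zαc/n = 8.751 × 10⁵ m/s
a = v²/r = (8.751 × 10⁵)² / 6.615 × 10⁻¹⁰ = 1.158 × 10²¹ m/s²

1.158 × 10²¹ m/s²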